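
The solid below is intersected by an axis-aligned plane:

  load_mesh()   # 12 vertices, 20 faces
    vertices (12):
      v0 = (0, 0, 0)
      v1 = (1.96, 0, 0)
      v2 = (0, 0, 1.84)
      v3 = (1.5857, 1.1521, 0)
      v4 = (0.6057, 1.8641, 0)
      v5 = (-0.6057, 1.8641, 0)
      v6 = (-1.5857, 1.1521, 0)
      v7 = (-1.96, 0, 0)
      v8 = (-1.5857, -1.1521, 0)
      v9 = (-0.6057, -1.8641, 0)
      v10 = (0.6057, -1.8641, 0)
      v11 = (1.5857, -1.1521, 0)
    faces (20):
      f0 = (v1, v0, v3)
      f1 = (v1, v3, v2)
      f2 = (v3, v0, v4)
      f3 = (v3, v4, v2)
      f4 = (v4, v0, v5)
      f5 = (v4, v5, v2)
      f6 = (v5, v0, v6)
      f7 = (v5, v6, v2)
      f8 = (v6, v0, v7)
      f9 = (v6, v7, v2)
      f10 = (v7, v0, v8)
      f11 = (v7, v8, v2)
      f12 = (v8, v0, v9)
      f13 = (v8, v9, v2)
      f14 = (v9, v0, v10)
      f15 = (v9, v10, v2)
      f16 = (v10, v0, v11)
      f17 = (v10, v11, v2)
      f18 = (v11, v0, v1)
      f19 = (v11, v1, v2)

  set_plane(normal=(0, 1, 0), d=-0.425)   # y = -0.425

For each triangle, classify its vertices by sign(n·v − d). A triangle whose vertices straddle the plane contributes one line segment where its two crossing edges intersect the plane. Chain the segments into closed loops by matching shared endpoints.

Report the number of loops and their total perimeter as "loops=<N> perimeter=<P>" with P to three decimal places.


Straddling triangles (10 of 20):
  (v7,v0,v8) [++-] → (-0.584951, -0.425, 0)–(-1.82192, -0.425, 0)  len=1.2370
  (v7,v8,v2) [+-+] → (-1.82192, -0.425, 0)–(-0.584951, -0.425, 1.16124)  len=1.6966
  (v8,v0,v9) [-+-] → (-0.584951, -0.425, 0)–(-0.138095, -0.425, 0)  len=0.4469
  (v8,v9,v2) [--+] → (-0.138095, -0.425, 1.42049)–(-0.584951, -0.425, 1.16124)  len=0.5166
  (v9,v0,v10) [-+-] → (-0.138095, -0.425, 0)–(0.138095, -0.425, 0)  len=0.2762
  (v9,v10,v2) [--+] → (0.138095, -0.425, 1.42049)–(-0.138095, -0.425, 1.42049)  len=0.2762
  (v10,v0,v11) [-+-] → (0.138095, -0.425, 0)–(0.584951, -0.425, 0)  len=0.4469
  (v10,v11,v2) [--+] → (0.584951, -0.425, 1.16124)–(0.138095, -0.425, 1.42049)  len=0.5166
  (v11,v0,v1) [-++] → (0.584951, -0.425, 0)–(1.82192, -0.425, 0)  len=1.2370
  (v11,v1,v2) [-++] → (1.82192, -0.425, 0)–(0.584951, -0.425, 1.16124)  len=1.6966

Chained into 1 loop(s):
  loop 1: 10 segments, perimeter = 8.3465
Total perimeter = 8.347

loops=1 perimeter=8.347


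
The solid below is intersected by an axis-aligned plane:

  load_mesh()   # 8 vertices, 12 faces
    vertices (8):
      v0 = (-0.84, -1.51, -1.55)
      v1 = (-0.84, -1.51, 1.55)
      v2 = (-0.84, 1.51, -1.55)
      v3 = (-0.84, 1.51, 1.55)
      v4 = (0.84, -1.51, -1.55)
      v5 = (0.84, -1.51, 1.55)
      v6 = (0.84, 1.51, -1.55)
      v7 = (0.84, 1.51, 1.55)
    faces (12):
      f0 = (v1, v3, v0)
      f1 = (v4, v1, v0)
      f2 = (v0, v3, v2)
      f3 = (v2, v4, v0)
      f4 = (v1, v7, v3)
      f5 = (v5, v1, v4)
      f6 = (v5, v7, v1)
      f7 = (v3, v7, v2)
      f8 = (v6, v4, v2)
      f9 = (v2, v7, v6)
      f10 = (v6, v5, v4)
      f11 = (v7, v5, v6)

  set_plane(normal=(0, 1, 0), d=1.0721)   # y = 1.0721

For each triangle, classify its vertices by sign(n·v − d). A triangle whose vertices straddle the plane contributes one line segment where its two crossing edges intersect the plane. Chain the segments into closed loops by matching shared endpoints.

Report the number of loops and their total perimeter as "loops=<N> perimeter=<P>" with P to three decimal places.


loops=1 perimeter=9.560

Straddling triangles (8 of 12):
  (v1,v3,v0) [-+-] → (-0.84, 1.0721, 1.55)–(-0.84, 1.0721, 1.1005)  len=0.4495
  (v0,v3,v2) [-++] → (-0.84, 1.0721, 1.1005)–(-0.84, 1.0721, -1.55)  len=2.6505
  (v2,v4,v0) [+--] → (-0.5964, 1.0721, -1.55)–(-0.84, 1.0721, -1.55)  len=0.2436
  (v1,v7,v3) [-++] → (0.5964, 1.0721, 1.55)–(-0.84, 1.0721, 1.55)  len=1.4364
  (v5,v7,v1) [-+-] → (0.84, 1.0721, 1.55)–(0.5964, 1.0721, 1.55)  len=0.2436
  (v6,v4,v2) [+-+] → (0.84, 1.0721, -1.55)–(-0.5964, 1.0721, -1.55)  len=1.4364
  (v6,v5,v4) [+--] → (0.84, 1.0721, -1.1005)–(0.84, 1.0721, -1.55)  len=0.4495
  (v7,v5,v6) [+-+] → (0.84, 1.0721, 1.55)–(0.84, 1.0721, -1.1005)  len=2.6505

Chained into 1 loop(s):
  loop 1: 8 segments, perimeter = 9.5600
Total perimeter = 9.560


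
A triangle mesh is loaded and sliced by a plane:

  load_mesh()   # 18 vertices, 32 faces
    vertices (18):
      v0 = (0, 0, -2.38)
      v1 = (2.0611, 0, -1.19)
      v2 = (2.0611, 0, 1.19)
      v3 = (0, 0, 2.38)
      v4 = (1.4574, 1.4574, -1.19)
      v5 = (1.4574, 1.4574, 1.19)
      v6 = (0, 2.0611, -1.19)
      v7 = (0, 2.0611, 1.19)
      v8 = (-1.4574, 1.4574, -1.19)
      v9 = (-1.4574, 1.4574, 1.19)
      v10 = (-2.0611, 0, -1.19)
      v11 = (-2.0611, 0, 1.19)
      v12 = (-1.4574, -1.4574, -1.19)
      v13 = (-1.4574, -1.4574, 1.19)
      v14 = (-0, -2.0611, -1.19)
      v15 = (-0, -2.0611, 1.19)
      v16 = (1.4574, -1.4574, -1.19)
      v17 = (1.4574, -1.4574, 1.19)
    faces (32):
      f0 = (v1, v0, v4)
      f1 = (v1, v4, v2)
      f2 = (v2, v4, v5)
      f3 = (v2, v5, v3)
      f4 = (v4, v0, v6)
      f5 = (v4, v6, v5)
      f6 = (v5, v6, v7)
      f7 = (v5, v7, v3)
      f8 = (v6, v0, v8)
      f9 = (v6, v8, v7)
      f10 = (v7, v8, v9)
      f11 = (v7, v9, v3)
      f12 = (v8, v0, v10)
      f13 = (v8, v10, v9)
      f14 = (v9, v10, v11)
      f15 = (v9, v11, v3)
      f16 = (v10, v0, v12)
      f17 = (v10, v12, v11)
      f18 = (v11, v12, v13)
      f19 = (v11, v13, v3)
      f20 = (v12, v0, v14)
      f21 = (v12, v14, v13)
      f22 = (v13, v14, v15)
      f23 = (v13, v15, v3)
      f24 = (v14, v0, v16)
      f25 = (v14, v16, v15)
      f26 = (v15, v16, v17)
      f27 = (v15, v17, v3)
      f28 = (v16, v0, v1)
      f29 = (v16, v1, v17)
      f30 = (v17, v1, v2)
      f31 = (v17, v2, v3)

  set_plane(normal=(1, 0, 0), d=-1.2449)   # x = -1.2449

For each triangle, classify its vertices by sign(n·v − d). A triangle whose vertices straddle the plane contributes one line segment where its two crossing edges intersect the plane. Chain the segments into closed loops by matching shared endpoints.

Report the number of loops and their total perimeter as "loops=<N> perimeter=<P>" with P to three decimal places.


Straddling triangles (12 of 32):
  (v6,v0,v8) [++-] → (-1.2449, 1.2449, -1.36351)–(-1.2449, 1.54542, -1.19)  len=0.3470
  (v6,v8,v7) [+-+] → (-1.2449, 1.54542, -1.19)–(-1.2449, 1.54542, -0.842978)  len=0.3470
  (v7,v8,v9) [+--] → (-1.2449, 1.54542, -0.842978)–(-1.2449, 1.54542, 1.19)  len=2.0330
  (v7,v9,v3) [+-+] → (-1.2449, 1.54542, 1.19)–(-1.2449, 1.2449, 1.36351)  len=0.3470
  (v8,v0,v10) [-+-] → (-1.2449, 1.2449, -1.36351)–(-1.2449, 0, -1.66124)  len=1.2800
  (v9,v11,v3) [--+] → (-1.2449, 0, 1.66124)–(-1.2449, 1.2449, 1.36351)  len=1.2800
  (v10,v0,v12) [-+-] → (-1.2449, 0, -1.66124)–(-1.2449, -1.2449, -1.36351)  len=1.2800
  (v11,v13,v3) [--+] → (-1.2449, -1.2449, 1.36351)–(-1.2449, 0, 1.66124)  len=1.2800
  (v12,v0,v14) [-++] → (-1.2449, -1.2449, -1.36351)–(-1.2449, -1.54542, -1.19)  len=0.3470
  (v12,v14,v13) [-+-] → (-1.2449, -1.54542, -1.19)–(-1.2449, -1.54542, 0.842978)  len=2.0330
  (v13,v14,v15) [-++] → (-1.2449, -1.54542, 0.842978)–(-1.2449, -1.54542, 1.19)  len=0.3470
  (v13,v15,v3) [-++] → (-1.2449, -1.54542, 1.19)–(-1.2449, -1.2449, 1.36351)  len=0.3470

Chained into 1 loop(s):
  loop 1: 12 segments, perimeter = 11.2681
Total perimeter = 11.268

loops=1 perimeter=11.268


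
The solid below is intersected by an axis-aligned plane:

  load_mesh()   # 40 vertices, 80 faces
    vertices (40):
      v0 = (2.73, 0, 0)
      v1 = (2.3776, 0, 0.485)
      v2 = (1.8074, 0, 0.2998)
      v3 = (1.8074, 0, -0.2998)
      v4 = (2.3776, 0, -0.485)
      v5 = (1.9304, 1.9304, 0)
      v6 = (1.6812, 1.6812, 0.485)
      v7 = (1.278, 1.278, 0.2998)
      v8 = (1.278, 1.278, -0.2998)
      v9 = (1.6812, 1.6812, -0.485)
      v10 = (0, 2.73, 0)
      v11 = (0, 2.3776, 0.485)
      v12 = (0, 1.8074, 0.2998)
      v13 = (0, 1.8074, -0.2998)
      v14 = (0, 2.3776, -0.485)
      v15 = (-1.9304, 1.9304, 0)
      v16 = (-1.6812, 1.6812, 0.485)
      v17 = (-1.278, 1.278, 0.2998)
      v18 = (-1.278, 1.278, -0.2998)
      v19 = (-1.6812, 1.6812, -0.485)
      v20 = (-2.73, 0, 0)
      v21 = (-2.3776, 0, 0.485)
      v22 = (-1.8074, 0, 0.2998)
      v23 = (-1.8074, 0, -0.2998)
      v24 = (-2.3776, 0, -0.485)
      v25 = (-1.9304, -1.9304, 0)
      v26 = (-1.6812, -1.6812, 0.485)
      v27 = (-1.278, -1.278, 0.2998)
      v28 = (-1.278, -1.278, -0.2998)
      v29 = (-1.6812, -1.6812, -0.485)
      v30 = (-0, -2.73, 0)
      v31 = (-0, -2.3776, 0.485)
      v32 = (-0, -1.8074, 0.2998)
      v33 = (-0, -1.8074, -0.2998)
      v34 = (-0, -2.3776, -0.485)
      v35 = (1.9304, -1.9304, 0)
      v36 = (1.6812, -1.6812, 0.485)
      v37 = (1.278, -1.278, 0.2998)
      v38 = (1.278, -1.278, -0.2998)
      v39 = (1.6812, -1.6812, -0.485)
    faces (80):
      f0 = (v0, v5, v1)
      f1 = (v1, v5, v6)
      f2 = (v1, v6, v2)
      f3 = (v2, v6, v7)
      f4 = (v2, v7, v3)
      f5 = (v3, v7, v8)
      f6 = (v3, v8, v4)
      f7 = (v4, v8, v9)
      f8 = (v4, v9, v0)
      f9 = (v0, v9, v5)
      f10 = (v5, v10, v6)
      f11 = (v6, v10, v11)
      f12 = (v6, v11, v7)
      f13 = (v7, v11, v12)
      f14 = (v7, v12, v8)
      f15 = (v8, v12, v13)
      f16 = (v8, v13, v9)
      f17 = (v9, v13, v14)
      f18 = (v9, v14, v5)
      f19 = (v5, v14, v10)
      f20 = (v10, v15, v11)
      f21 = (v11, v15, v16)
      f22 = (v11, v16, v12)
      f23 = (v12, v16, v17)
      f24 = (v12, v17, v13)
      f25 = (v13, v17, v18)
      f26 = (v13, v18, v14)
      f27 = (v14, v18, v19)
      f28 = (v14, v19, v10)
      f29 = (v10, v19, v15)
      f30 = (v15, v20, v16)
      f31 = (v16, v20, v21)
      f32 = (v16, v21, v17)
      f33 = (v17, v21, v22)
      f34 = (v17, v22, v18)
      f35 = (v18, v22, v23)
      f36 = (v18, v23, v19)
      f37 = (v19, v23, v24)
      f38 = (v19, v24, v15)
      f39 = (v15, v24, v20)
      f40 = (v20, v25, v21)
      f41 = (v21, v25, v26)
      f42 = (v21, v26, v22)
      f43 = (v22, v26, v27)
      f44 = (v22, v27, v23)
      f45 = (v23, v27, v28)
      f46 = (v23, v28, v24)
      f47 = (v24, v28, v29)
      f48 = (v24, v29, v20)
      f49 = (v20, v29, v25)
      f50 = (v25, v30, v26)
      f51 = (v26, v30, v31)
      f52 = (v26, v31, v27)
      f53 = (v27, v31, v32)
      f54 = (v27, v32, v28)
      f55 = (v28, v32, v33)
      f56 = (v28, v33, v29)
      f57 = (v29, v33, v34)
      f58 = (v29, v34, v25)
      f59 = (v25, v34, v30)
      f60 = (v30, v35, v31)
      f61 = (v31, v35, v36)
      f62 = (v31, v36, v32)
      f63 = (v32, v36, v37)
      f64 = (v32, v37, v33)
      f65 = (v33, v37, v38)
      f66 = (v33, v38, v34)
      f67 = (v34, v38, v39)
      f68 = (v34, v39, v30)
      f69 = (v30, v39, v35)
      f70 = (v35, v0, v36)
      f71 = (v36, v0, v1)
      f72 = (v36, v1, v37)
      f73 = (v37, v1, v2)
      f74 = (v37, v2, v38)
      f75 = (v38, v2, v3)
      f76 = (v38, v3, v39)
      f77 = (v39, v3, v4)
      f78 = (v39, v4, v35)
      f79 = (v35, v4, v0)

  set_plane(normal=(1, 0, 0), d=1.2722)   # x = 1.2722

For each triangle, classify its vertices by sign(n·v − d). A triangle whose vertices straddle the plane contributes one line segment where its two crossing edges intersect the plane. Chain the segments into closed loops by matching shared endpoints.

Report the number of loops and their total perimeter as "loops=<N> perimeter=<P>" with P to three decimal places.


loops=2 perimeter=5.995

Straddling triangles (20 of 80):
  (v5,v10,v6) [+-+] → (1.2722, 2.20304, 0)–(1.2722, 1.93635, 0.36701)  len=0.4537
  (v6,v10,v11) [+--] → (1.2722, 1.93635, 0.36701)–(1.2722, 1.85062, 0.485)  len=0.1458
  (v6,v11,v7) [+-+] → (1.2722, 1.85062, 0.485)–(1.2722, 1.28299, 0.300641)  len=0.5968
  (v7,v11,v12) [+--] → (1.2722, 1.28299, 0.300641)–(1.2722, 1.2804, 0.2998)  len=0.0027
  (v7,v12,v8) [+-+] → (1.2722, 1.2804, 0.2998)–(1.2722, 1.2804, -0.297079)  len=0.5969
  (v8,v12,v13) [+--] → (1.2722, 1.2804, -0.297079)–(1.2722, 1.2804, -0.2998)  len=0.0027
  (v8,v13,v9) [+-+] → (1.2722, 1.2804, -0.2998)–(1.2722, 1.7119, -0.439945)  len=0.4537
  (v9,v13,v14) [+--] → (1.2722, 1.7119, -0.439945)–(1.2722, 1.85062, -0.485)  len=0.1459
  (v9,v14,v5) [+-+] → (1.2722, 1.85062, -0.485)–(1.2722, 2.08288, -0.165368)  len=0.3951
  (v5,v14,v10) [+--] → (1.2722, 2.08288, -0.165368)–(1.2722, 2.20304, 0)  len=0.2044
  (v30,v35,v31) [-+-] → (1.2722, -2.20304, 0)–(1.2722, -2.08288, 0.165368)  len=0.2044
  (v31,v35,v36) [-++] → (1.2722, -2.08288, 0.165368)–(1.2722, -1.85062, 0.485)  len=0.3951
  (v31,v36,v32) [-+-] → (1.2722, -1.85062, 0.485)–(1.2722, -1.7119, 0.439945)  len=0.1459
  (v32,v36,v37) [-++] → (1.2722, -1.7119, 0.439945)–(1.2722, -1.2804, 0.2998)  len=0.4537
  (v32,v37,v33) [-+-] → (1.2722, -1.2804, 0.2998)–(1.2722, -1.2804, 0.297079)  len=0.0027
  (v33,v37,v38) [-++] → (1.2722, -1.2804, 0.297079)–(1.2722, -1.2804, -0.2998)  len=0.5969
  (v33,v38,v34) [-+-] → (1.2722, -1.2804, -0.2998)–(1.2722, -1.28299, -0.300641)  len=0.0027
  (v34,v38,v39) [-++] → (1.2722, -1.28299, -0.300641)–(1.2722, -1.85062, -0.485)  len=0.5968
  (v34,v39,v30) [-+-] → (1.2722, -1.85062, -0.485)–(1.2722, -1.93635, -0.36701)  len=0.1458
  (v30,v39,v35) [-++] → (1.2722, -1.93635, -0.36701)–(1.2722, -2.20304, 0)  len=0.4537

Chained into 2 loop(s):
  loop 1: 10 segments, perimeter = 2.9977
  loop 2: 10 segments, perimeter = 2.9977
Total perimeter = 5.995


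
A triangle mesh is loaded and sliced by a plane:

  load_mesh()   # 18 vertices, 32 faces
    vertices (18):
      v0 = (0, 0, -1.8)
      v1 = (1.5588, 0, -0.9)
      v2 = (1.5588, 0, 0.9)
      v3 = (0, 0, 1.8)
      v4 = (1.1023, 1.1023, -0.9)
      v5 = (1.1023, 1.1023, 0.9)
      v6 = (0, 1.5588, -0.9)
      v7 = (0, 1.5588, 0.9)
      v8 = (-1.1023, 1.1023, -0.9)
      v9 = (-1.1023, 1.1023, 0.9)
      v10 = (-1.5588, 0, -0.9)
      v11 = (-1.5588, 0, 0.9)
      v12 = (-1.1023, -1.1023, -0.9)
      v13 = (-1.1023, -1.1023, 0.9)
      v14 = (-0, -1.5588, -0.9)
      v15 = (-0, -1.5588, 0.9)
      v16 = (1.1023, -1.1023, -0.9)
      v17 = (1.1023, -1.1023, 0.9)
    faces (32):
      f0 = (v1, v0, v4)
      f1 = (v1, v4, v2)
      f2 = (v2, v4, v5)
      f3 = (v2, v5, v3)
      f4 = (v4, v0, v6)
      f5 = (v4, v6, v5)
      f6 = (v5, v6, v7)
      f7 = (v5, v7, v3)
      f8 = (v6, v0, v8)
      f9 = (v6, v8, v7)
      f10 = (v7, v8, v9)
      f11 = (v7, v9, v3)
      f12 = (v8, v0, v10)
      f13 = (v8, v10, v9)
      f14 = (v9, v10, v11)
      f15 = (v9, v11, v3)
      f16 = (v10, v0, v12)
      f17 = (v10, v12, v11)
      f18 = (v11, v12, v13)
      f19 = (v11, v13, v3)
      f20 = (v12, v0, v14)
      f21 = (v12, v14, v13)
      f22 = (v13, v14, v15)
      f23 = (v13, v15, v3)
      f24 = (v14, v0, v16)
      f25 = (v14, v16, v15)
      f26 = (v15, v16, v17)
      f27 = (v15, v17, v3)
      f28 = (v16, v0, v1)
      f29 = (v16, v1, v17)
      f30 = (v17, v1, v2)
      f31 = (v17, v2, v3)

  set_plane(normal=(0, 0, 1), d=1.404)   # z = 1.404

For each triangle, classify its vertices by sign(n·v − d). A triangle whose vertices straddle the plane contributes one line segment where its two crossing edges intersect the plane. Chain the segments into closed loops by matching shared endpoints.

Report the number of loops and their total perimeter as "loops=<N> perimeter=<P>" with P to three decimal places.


Straddling triangles (8 of 32):
  (v2,v5,v3) [--+] → (0.485012, 0.485012, 1.404)–(0.685872, 0, 1.404)  len=0.5250
  (v5,v7,v3) [--+] → (0, 0.685872, 1.404)–(0.485012, 0.485012, 1.404)  len=0.5250
  (v7,v9,v3) [--+] → (-0.485012, 0.485012, 1.404)–(0, 0.685872, 1.404)  len=0.5250
  (v9,v11,v3) [--+] → (-0.685872, 0, 1.404)–(-0.485012, 0.485012, 1.404)  len=0.5250
  (v11,v13,v3) [--+] → (-0.485012, -0.485012, 1.404)–(-0.685872, 0, 1.404)  len=0.5250
  (v13,v15,v3) [--+] → (0, -0.685872, 1.404)–(-0.485012, -0.485012, 1.404)  len=0.5250
  (v15,v17,v3) [--+] → (0.485012, -0.485012, 1.404)–(0, -0.685872, 1.404)  len=0.5250
  (v17,v2,v3) [--+] → (0.685872, 0, 1.404)–(0.485012, -0.485012, 1.404)  len=0.5250

Chained into 1 loop(s):
  loop 1: 8 segments, perimeter = 4.1997
Total perimeter = 4.200

loops=1 perimeter=4.200


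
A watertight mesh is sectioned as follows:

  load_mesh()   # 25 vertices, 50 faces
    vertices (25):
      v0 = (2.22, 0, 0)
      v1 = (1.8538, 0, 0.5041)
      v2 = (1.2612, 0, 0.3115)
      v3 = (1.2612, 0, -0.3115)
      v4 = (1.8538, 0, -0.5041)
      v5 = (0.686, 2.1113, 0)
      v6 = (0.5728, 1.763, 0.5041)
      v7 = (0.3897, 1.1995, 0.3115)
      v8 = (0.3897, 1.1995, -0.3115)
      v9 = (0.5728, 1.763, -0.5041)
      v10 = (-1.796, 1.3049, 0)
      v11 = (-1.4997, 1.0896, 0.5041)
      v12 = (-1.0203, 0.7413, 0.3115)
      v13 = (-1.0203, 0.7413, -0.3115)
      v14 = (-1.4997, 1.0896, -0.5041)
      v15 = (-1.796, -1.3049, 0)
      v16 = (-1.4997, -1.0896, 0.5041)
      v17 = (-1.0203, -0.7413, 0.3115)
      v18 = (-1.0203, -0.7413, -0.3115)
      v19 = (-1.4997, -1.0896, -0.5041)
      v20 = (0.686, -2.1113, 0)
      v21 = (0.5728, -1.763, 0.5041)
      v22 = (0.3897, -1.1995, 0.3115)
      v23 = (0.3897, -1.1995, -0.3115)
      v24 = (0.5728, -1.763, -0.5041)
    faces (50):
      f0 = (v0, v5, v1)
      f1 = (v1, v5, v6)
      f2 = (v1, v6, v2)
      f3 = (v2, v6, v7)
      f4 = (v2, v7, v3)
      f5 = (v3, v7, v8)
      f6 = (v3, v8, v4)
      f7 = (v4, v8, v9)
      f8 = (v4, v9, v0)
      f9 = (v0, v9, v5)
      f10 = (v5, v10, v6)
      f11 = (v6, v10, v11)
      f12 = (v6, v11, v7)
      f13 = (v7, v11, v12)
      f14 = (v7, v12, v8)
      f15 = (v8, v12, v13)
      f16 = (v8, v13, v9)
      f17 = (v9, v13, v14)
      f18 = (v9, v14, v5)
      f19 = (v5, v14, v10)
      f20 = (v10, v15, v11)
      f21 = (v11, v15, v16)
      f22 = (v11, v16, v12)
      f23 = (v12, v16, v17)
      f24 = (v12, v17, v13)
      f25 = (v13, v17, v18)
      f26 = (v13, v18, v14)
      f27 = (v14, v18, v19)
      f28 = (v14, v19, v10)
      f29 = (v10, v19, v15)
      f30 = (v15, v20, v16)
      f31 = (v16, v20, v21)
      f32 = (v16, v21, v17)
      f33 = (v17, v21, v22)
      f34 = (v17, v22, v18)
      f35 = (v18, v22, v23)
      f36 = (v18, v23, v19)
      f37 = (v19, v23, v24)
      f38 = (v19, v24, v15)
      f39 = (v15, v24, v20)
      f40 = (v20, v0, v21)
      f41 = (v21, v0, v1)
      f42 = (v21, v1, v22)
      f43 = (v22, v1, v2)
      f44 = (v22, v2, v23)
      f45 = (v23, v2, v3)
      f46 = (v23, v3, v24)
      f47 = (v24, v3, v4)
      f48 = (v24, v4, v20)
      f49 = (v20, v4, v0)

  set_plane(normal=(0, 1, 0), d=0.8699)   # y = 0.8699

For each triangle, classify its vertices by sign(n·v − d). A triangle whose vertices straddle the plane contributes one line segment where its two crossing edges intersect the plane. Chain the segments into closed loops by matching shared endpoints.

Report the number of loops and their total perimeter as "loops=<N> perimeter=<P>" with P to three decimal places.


Straddling triangles (22 of 50):
  (v0,v5,v1) [-+-] → (1.58796, 0.8699, 0)–(1.37264, 0.8699, 0.2964)  len=0.3664
  (v1,v5,v6) [-++] → (1.37264, 0.8699, 0.2964)–(1.22173, 0.8699, 0.5041)  len=0.2567
  (v1,v6,v2) [-+-] → (1.22173, 0.8699, 0.5041)–(0.921529, 0.8699, 0.406533)  len=0.3157
  (v2,v6,v7) [-++] → (0.921529, 0.8699, 0.406533)–(0.629172, 0.8699, 0.3115)  len=0.3074
  (v2,v7,v3) [-+-] → (0.629172, 0.8699, 0.3115)–(0.629172, 0.8699, 0.140311)  len=0.1712
  (v3,v7,v8) [-++] → (0.629172, 0.8699, 0.140311)–(0.629172, 0.8699, -0.3115)  len=0.4518
  (v3,v8,v4) [-+-] → (0.629172, 0.8699, -0.3115)–(0.792007, 0.8699, -0.364423)  len=0.1712
  (v4,v8,v9) [-++] → (0.792007, 0.8699, -0.364423)–(1.22173, 0.8699, -0.5041)  len=0.4519
  (v4,v9,v0) [-+-] → (1.22173, 0.8699, -0.5041)–(1.40724, 0.8699, -0.248733)  len=0.3156
  (v0,v9,v5) [-++] → (1.40724, 0.8699, -0.248733)–(1.58796, 0.8699, 0)  len=0.3075
  (v7,v11,v12) [++-] → (-1.1973, 0.8699, 0.382612)–(-0.624565, 0.8699, 0.3115)  len=0.5771
  (v7,v12,v8) [+-+] → (-0.624565, 0.8699, 0.3115)–(-0.624565, 0.8699, 0.136647)  len=0.1749
  (v8,v12,v13) [+--] → (-0.624565, 0.8699, 0.136647)–(-0.624565, 0.8699, -0.3115)  len=0.4481
  (v8,v13,v9) [+-+] → (-0.624565, 0.8699, -0.3115)–(-0.819779, 0.8699, -0.335742)  len=0.1967
  (v9,v13,v14) [+-+] → (-0.819779, 0.8699, -0.335742)–(-1.1973, 0.8699, -0.382612)  len=0.3804
  (v10,v15,v11) [+-+] → (-1.796, 0.8699, 0)–(-1.52689, 0.8699, 0.457848)  len=0.5311
  (v11,v15,v16) [+--] → (-1.52689, 0.8699, 0.457848)–(-1.4997, 0.8699, 0.5041)  len=0.0537
  (v11,v16,v12) [+--] → (-1.4997, 0.8699, 0.5041)–(-1.1973, 0.8699, 0.382612)  len=0.3259
  (v13,v18,v14) [--+] → (-1.44217, 0.8699, -0.480989)–(-1.1973, 0.8699, -0.382612)  len=0.2639
  (v14,v18,v19) [+--] → (-1.44217, 0.8699, -0.480989)–(-1.4997, 0.8699, -0.5041)  len=0.0620
  (v14,v19,v10) [+-+] → (-1.4997, 0.8699, -0.5041)–(-1.74217, 0.8699, -0.091578)  len=0.4785
  (v10,v19,v15) [+--] → (-1.74217, 0.8699, -0.091578)–(-1.796, 0.8699, 0)  len=0.1062

Chained into 2 loop(s):
  loop 1: 10 segments, perimeter = 3.1153
  loop 2: 12 segments, perimeter = 3.5985
Total perimeter = 6.714

loops=2 perimeter=6.714


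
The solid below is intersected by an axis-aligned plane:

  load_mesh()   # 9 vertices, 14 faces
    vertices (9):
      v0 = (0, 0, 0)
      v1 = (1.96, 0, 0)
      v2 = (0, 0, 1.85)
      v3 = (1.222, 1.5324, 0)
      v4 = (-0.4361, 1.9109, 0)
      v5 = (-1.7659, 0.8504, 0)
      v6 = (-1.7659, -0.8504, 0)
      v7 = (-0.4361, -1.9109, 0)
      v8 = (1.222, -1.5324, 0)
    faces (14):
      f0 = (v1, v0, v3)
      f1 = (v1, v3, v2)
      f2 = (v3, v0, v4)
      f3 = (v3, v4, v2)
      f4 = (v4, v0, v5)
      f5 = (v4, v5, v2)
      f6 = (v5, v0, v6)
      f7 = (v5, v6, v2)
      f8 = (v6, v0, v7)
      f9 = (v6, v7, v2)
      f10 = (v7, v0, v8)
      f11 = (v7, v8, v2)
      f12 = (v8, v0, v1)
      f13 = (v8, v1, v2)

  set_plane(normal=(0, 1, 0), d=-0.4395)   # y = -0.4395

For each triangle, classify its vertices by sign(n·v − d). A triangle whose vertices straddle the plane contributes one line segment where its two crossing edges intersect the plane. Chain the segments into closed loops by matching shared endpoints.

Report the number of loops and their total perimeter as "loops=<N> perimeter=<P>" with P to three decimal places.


loops=1 perimeter=8.105

Straddling triangles (8 of 14):
  (v5,v0,v6) [++-] → (-0.912645, -0.4395, 0)–(-1.7659, -0.4395, 0)  len=0.8533
  (v5,v6,v2) [+-+] → (-1.7659, -0.4395, 0)–(-0.912645, -0.4395, 0.893891)  len=1.2358
  (v6,v0,v7) [-+-] → (-0.912645, -0.4395, 0)–(-0.100301, -0.4395, 0)  len=0.8123
  (v6,v7,v2) [--+] → (-0.100301, -0.4395, 1.42451)–(-0.912645, -0.4395, 0.893891)  len=0.9703
  (v7,v0,v8) [-+-] → (-0.100301, -0.4395, 0)–(0.350476, -0.4395, 0)  len=0.4508
  (v7,v8,v2) [--+] → (0.350476, -0.4395, 1.31941)–(-0.100301, -0.4395, 1.42451)  len=0.4629
  (v8,v0,v1) [-++] → (0.350476, -0.4395, 0)–(1.74834, -0.4395, 0)  len=1.3979
  (v8,v1,v2) [-++] → (1.74834, -0.4395, 0)–(0.350476, -0.4395, 1.31941)  len=1.9222

Chained into 1 loop(s):
  loop 1: 8 segments, perimeter = 8.1053
Total perimeter = 8.105


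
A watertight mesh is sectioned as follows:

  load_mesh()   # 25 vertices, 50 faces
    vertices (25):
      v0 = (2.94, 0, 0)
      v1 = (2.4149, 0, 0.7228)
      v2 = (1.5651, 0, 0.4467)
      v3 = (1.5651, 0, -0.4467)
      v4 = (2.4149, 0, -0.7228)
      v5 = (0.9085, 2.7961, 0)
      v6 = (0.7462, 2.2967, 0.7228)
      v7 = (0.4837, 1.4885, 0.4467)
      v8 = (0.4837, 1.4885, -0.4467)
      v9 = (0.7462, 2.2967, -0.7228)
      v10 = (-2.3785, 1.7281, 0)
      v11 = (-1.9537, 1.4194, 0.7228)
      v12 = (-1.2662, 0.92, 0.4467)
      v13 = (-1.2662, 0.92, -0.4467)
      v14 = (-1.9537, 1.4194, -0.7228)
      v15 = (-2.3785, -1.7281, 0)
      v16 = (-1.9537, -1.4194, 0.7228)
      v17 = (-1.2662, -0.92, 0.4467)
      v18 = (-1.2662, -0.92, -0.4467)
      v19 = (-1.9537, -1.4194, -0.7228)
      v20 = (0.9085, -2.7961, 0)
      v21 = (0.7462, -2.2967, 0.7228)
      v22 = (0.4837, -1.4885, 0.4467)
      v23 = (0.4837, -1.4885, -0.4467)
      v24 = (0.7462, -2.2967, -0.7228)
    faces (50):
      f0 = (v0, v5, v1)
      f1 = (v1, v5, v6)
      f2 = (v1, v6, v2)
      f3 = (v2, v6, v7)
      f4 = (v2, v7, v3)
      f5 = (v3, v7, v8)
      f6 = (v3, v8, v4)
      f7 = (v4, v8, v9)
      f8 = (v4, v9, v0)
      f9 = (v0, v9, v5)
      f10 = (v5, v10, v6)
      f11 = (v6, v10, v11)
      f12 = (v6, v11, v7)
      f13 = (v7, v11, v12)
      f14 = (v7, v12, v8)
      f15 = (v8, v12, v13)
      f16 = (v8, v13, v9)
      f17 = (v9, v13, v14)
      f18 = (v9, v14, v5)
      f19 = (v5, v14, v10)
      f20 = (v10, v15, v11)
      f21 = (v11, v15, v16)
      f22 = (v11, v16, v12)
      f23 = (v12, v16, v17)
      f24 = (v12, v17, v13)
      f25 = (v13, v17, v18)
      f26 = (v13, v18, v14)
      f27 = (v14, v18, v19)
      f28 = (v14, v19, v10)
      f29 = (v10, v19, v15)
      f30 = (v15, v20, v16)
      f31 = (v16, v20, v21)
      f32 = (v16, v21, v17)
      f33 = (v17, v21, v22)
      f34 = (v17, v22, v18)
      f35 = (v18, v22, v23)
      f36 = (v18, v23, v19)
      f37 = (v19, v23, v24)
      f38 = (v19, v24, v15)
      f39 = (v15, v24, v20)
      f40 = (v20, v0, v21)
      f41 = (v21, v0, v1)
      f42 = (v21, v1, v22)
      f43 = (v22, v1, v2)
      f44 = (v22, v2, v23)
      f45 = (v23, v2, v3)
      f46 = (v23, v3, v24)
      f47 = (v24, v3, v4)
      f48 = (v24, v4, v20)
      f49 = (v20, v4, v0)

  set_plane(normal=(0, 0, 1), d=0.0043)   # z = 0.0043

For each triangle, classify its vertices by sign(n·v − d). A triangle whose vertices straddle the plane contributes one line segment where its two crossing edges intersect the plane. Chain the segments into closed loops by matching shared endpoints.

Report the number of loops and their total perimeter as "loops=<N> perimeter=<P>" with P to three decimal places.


loops=2 perimeter=26.462

Straddling triangles (20 of 50):
  (v0,v5,v1) [--+] → (0.917462, 2.77947, 0.0043)–(2.93688, 0, 0.0043)  len=3.4356
  (v1,v5,v6) [+-+] → (0.917462, 2.77947, 0.0043)–(0.907534, 2.79313, 0.0043)  len=0.0169
  (v2,v7,v3) [++-] → (1.0192, 0.751414, 0.0043)–(1.5651, 0, 0.0043)  len=0.9288
  (v3,v7,v8) [-+-] → (1.0192, 0.751414, 0.0043)–(0.4837, 1.4885, 0.0043)  len=0.9111
  (v5,v10,v6) [--+] → (-2.35991, 1.73148, 0.0043)–(0.907534, 2.79313, 0.0043)  len=3.4356
  (v6,v10,v11) [+-+] → (-2.35991, 1.73148, 0.0043)–(-2.37597, 1.72626, 0.0043)  len=0.0169
  (v7,v12,v8) [++-] → (-0.399672, 1.20151, 0.0043)–(0.4837, 1.4885, 0.0043)  len=0.9288
  (v8,v12,v13) [-+-] → (-0.399672, 1.20151, 0.0043)–(-1.2662, 0.92, 0.0043)  len=0.9111
  (v10,v15,v11) [--+] → (-2.37597, -1.70938, 0.0043)–(-2.37597, 1.72626, 0.0043)  len=3.4356
  (v11,v15,v16) [+-+] → (-2.37597, -1.70938, 0.0043)–(-2.37597, -1.72626, 0.0043)  len=0.0169
  (v12,v17,v13) [++-] → (-1.2662, -0.00885606, 0.0043)–(-1.2662, 0.92, 0.0043)  len=0.9289
  (v13,v17,v18) [-+-] → (-1.2662, -0.00885606, 0.0043)–(-1.2662, -0.92, 0.0043)  len=0.9111
  (v15,v20,v16) [--+] → (0.891473, -2.78791, 0.0043)–(-2.37597, -1.72626, 0.0043)  len=3.4356
  (v16,v20,v21) [+-+] → (0.891473, -2.78791, 0.0043)–(0.907534, -2.79313, 0.0043)  len=0.0169
  (v17,v22,v18) [++-] → (-0.382828, -1.20699, 0.0043)–(-1.2662, -0.92, 0.0043)  len=0.9288
  (v18,v22,v23) [-+-] → (-0.382828, -1.20699, 0.0043)–(0.4837, -1.4885, 0.0043)  len=0.9111
  (v20,v0,v21) [--+] → (2.92695, -0.0136633, 0.0043)–(0.907534, -2.79313, 0.0043)  len=3.4356
  (v21,v0,v1) [+-+] → (2.92695, -0.0136633, 0.0043)–(2.93688, 0, 0.0043)  len=0.0169
  (v22,v2,v23) [++-] → (1.0296, -0.737086, 0.0043)–(0.4837, -1.4885, 0.0043)  len=0.9288
  (v23,v2,v3) [-+-] → (1.0296, -0.737086, 0.0043)–(1.5651, 0, 0.0043)  len=0.9111

Chained into 2 loop(s):
  loop 1: 10 segments, perimeter = 17.2625
  loop 2: 10 segments, perimeter = 9.1996
Total perimeter = 26.462


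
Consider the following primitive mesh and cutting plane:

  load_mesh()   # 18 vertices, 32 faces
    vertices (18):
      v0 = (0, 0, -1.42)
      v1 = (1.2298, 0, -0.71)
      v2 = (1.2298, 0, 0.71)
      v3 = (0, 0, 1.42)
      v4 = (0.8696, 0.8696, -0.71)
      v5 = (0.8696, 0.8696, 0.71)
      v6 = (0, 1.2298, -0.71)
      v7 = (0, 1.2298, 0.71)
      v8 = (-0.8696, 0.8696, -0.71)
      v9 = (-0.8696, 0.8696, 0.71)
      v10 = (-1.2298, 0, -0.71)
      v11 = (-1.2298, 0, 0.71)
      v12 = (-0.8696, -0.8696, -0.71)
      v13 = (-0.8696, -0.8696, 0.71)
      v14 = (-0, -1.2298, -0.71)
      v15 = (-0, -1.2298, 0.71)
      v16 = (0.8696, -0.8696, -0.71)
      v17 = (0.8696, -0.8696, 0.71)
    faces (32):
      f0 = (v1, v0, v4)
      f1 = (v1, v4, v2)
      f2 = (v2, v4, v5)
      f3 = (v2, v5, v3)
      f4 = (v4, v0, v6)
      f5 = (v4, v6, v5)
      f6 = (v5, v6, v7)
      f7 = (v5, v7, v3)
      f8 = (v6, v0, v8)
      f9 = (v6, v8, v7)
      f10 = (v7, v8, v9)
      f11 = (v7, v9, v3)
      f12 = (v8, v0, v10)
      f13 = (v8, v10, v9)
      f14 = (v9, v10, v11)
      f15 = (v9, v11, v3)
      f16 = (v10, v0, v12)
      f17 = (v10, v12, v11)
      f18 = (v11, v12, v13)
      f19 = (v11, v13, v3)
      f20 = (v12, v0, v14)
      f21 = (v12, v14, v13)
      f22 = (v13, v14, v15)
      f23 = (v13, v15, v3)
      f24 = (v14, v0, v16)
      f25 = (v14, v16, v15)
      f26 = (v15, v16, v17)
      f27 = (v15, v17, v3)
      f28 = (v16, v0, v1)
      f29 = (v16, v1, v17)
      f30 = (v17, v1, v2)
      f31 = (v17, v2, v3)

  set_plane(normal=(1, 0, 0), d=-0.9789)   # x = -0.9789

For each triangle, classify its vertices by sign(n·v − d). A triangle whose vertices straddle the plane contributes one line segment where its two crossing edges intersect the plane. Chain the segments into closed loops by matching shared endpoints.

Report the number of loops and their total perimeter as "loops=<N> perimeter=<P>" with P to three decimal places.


loops=1 perimeter=5.331

Straddling triangles (8 of 32):
  (v8,v0,v10) [++-] → (-0.9789, 0, -0.854852)–(-0.9789, 0.605726, -0.71)  len=0.6228
  (v8,v10,v9) [+-+] → (-0.9789, 0.605726, -0.71)–(-0.9789, 0.605726, 0.279112)  len=0.9891
  (v9,v10,v11) [+--] → (-0.9789, 0.605726, 0.279112)–(-0.9789, 0.605726, 0.71)  len=0.4309
  (v9,v11,v3) [+-+] → (-0.9789, 0.605726, 0.71)–(-0.9789, 0, 0.854852)  len=0.6228
  (v10,v0,v12) [-++] → (-0.9789, 0, -0.854852)–(-0.9789, -0.605726, -0.71)  len=0.6228
  (v10,v12,v11) [-+-] → (-0.9789, -0.605726, -0.71)–(-0.9789, -0.605726, -0.279112)  len=0.4309
  (v11,v12,v13) [-++] → (-0.9789, -0.605726, -0.279112)–(-0.9789, -0.605726, 0.71)  len=0.9891
  (v11,v13,v3) [-++] → (-0.9789, -0.605726, 0.71)–(-0.9789, 0, 0.854852)  len=0.6228

Chained into 1 loop(s):
  loop 1: 8 segments, perimeter = 5.3312
Total perimeter = 5.331


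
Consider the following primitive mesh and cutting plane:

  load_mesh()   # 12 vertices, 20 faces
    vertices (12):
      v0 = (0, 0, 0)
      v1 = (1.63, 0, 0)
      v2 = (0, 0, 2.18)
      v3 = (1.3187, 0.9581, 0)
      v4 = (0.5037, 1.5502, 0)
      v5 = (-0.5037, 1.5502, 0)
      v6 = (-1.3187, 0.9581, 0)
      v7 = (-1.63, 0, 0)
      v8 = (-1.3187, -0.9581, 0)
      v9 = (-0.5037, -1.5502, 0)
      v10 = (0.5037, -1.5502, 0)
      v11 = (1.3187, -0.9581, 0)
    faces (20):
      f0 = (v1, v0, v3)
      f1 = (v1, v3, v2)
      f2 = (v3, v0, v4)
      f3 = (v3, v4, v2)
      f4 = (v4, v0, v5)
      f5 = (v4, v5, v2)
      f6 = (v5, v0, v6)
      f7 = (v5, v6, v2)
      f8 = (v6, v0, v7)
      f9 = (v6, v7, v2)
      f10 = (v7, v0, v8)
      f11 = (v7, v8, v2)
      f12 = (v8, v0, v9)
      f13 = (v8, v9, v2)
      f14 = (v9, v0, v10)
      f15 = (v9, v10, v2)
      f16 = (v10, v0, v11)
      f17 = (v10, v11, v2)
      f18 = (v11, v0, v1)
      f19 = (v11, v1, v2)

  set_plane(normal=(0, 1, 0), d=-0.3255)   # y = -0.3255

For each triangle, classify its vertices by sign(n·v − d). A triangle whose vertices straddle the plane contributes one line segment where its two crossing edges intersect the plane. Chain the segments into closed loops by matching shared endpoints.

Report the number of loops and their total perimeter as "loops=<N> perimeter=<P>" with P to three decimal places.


loops=1 perimeter=7.743

Straddling triangles (10 of 20):
  (v7,v0,v8) [++-] → (-0.448008, -0.3255, 0)–(-1.52424, -0.3255, 0)  len=1.0762
  (v7,v8,v2) [+-+] → (-1.52424, -0.3255, 0)–(-0.448008, -0.3255, 1.43938)  len=1.7972
  (v8,v0,v9) [-+-] → (-0.448008, -0.3255, 0)–(-0.105763, -0.3255, 0)  len=0.3422
  (v8,v9,v2) [--+] → (-0.105763, -0.3255, 1.72226)–(-0.448008, -0.3255, 1.43938)  len=0.4440
  (v9,v0,v10) [-+-] → (-0.105763, -0.3255, 0)–(0.105763, -0.3255, 0)  len=0.2115
  (v9,v10,v2) [--+] → (0.105763, -0.3255, 1.72226)–(-0.105763, -0.3255, 1.72226)  len=0.2115
  (v10,v0,v11) [-+-] → (0.105763, -0.3255, 0)–(0.448008, -0.3255, 0)  len=0.3422
  (v10,v11,v2) [--+] → (0.448008, -0.3255, 1.43938)–(0.105763, -0.3255, 1.72226)  len=0.4440
  (v11,v0,v1) [-++] → (0.448008, -0.3255, 0)–(1.52424, -0.3255, 0)  len=1.0762
  (v11,v1,v2) [-++] → (1.52424, -0.3255, 0)–(0.448008, -0.3255, 1.43938)  len=1.7972

Chained into 1 loop(s):
  loop 1: 10 segments, perimeter = 7.7425
Total perimeter = 7.743


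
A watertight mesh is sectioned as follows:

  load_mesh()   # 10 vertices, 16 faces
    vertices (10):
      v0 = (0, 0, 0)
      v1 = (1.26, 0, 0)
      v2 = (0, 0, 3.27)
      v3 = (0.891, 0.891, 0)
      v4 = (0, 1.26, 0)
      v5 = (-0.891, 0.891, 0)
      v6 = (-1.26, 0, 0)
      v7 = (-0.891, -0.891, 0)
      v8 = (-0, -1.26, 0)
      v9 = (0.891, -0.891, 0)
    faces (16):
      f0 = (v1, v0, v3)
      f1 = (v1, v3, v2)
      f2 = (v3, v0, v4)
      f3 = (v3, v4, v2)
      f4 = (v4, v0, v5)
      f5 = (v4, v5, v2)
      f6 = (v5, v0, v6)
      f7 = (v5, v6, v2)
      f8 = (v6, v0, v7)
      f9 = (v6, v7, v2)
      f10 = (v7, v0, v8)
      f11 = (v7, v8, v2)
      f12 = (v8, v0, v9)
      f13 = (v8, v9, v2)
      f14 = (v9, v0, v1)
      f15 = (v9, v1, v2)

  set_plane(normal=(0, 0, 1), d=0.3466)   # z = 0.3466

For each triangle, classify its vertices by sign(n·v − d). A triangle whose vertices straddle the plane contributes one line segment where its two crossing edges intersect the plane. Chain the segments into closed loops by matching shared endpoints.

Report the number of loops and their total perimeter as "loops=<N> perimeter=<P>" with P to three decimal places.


Straddling triangles (8 of 16):
  (v1,v3,v2) [--+] → (0.796559, 0.796559, 0.3466)–(1.12645, 0, 0.3466)  len=0.8622
  (v3,v4,v2) [--+] → (0, 1.12645, 0.3466)–(0.796559, 0.796559, 0.3466)  len=0.8622
  (v4,v5,v2) [--+] → (-0.796559, 0.796559, 0.3466)–(0, 1.12645, 0.3466)  len=0.8622
  (v5,v6,v2) [--+] → (-1.12645, 0, 0.3466)–(-0.796559, 0.796559, 0.3466)  len=0.8622
  (v6,v7,v2) [--+] → (-0.796559, -0.796559, 0.3466)–(-1.12645, 0, 0.3466)  len=0.8622
  (v7,v8,v2) [--+] → (0, -1.12645, 0.3466)–(-0.796559, -0.796559, 0.3466)  len=0.8622
  (v8,v9,v2) [--+] → (0.796559, -0.796559, 0.3466)–(0, -1.12645, 0.3466)  len=0.8622
  (v9,v1,v2) [--+] → (1.12645, 0, 0.3466)–(0.796559, -0.796559, 0.3466)  len=0.8622

Chained into 1 loop(s):
  loop 1: 8 segments, perimeter = 6.8973
Total perimeter = 6.897

loops=1 perimeter=6.897


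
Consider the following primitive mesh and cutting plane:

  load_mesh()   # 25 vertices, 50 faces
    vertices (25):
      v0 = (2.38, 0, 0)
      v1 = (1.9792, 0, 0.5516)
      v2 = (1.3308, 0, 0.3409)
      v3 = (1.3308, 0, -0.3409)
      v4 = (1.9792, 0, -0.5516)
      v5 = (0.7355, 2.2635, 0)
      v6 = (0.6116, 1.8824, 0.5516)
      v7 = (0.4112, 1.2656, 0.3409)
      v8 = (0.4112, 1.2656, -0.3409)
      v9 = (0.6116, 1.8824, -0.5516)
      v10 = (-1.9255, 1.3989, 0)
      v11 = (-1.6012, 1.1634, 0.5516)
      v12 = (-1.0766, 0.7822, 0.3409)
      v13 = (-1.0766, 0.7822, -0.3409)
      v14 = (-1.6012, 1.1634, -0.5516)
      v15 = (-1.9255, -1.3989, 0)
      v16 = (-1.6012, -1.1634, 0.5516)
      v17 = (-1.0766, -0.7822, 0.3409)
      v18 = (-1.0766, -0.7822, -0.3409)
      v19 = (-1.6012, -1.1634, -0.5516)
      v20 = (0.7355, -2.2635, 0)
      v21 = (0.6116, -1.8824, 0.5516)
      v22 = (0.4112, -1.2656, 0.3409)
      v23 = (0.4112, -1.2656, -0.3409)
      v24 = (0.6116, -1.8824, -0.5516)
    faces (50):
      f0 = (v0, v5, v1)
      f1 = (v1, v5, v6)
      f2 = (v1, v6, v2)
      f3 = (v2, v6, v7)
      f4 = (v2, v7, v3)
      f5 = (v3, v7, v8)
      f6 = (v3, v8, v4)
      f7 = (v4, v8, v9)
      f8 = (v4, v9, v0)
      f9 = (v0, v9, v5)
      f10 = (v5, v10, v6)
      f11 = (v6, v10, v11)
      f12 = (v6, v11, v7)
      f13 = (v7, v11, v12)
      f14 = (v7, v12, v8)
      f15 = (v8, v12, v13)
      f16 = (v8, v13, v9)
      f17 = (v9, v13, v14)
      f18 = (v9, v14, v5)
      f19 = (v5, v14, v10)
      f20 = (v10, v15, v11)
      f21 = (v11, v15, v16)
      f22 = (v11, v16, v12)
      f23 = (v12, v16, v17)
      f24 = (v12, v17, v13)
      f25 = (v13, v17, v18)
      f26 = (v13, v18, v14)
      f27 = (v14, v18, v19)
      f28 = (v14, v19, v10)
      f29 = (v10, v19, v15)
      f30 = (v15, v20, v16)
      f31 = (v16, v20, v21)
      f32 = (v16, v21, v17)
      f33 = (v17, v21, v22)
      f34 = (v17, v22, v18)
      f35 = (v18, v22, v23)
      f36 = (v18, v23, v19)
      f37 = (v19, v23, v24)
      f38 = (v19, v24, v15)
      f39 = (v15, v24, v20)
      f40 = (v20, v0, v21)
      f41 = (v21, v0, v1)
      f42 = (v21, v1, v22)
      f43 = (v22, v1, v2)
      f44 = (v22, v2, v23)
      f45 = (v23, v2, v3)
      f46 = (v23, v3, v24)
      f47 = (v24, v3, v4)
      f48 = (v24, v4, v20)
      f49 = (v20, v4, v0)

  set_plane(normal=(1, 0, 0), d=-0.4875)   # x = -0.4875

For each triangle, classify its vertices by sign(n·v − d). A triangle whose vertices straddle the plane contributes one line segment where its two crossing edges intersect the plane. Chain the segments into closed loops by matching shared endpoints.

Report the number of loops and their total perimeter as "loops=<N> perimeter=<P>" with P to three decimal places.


loops=2 perimeter=6.319

Straddling triangles (20 of 50):
  (v5,v10,v6) [+-+] → (-0.4875, 1.86613, 0)–(-0.4875, 1.67294, 0.312641)  len=0.3675
  (v6,v10,v11) [+--] → (-0.4875, 1.67294, 0.312641)–(-0.4875, 1.52527, 0.5516)  len=0.2809
  (v6,v11,v7) [+-+] → (-0.4875, 1.52527, 0.5516)–(-0.4875, 1.21996, 0.434995)  len=0.3268
  (v7,v11,v12) [+--] → (-0.4875, 1.21996, 0.434995)–(-0.4875, 0.973604, 0.3409)  len=0.2637
  (v7,v12,v8) [+-+] → (-0.4875, 0.973604, 0.3409)–(-0.4875, 0.973604, 0.0709387)  len=0.2700
  (v8,v12,v13) [+--] → (-0.4875, 0.973604, 0.0709387)–(-0.4875, 0.973604, -0.3409)  len=0.4118
  (v8,v13,v9) [+-+] → (-0.4875, 0.973604, -0.3409)–(-0.4875, 1.16612, -0.414424)  len=0.2061
  (v9,v13,v14) [+--] → (-0.4875, 1.16612, -0.414424)–(-0.4875, 1.52527, -0.5516)  len=0.3845
  (v9,v14,v5) [+-+] → (-0.4875, 1.52527, -0.5516)–(-0.4875, 1.68772, -0.288701)  len=0.3090
  (v5,v14,v10) [+--] → (-0.4875, 1.68772, -0.288701)–(-0.4875, 1.86613, 0)  len=0.3394
  (v15,v20,v16) [-+-] → (-0.4875, -1.86613, 0)–(-0.4875, -1.68772, 0.288701)  len=0.3394
  (v16,v20,v21) [-++] → (-0.4875, -1.68772, 0.288701)–(-0.4875, -1.52527, 0.5516)  len=0.3090
  (v16,v21,v17) [-+-] → (-0.4875, -1.52527, 0.5516)–(-0.4875, -1.16612, 0.414424)  len=0.3845
  (v17,v21,v22) [-++] → (-0.4875, -1.16612, 0.414424)–(-0.4875, -0.973604, 0.3409)  len=0.2061
  (v17,v22,v18) [-+-] → (-0.4875, -0.973604, 0.3409)–(-0.4875, -0.973604, -0.0709387)  len=0.4118
  (v18,v22,v23) [-++] → (-0.4875, -0.973604, -0.0709387)–(-0.4875, -0.973604, -0.3409)  len=0.2700
  (v18,v23,v19) [-+-] → (-0.4875, -0.973604, -0.3409)–(-0.4875, -1.21996, -0.434995)  len=0.2637
  (v19,v23,v24) [-++] → (-0.4875, -1.21996, -0.434995)–(-0.4875, -1.52527, -0.5516)  len=0.3268
  (v19,v24,v15) [-+-] → (-0.4875, -1.52527, -0.5516)–(-0.4875, -1.67294, -0.312641)  len=0.2809
  (v15,v24,v20) [-++] → (-0.4875, -1.67294, -0.312641)–(-0.4875, -1.86613, 0)  len=0.3675

Chained into 2 loop(s):
  loop 1: 10 segments, perimeter = 3.1597
  loop 2: 10 segments, perimeter = 3.1597
Total perimeter = 6.319


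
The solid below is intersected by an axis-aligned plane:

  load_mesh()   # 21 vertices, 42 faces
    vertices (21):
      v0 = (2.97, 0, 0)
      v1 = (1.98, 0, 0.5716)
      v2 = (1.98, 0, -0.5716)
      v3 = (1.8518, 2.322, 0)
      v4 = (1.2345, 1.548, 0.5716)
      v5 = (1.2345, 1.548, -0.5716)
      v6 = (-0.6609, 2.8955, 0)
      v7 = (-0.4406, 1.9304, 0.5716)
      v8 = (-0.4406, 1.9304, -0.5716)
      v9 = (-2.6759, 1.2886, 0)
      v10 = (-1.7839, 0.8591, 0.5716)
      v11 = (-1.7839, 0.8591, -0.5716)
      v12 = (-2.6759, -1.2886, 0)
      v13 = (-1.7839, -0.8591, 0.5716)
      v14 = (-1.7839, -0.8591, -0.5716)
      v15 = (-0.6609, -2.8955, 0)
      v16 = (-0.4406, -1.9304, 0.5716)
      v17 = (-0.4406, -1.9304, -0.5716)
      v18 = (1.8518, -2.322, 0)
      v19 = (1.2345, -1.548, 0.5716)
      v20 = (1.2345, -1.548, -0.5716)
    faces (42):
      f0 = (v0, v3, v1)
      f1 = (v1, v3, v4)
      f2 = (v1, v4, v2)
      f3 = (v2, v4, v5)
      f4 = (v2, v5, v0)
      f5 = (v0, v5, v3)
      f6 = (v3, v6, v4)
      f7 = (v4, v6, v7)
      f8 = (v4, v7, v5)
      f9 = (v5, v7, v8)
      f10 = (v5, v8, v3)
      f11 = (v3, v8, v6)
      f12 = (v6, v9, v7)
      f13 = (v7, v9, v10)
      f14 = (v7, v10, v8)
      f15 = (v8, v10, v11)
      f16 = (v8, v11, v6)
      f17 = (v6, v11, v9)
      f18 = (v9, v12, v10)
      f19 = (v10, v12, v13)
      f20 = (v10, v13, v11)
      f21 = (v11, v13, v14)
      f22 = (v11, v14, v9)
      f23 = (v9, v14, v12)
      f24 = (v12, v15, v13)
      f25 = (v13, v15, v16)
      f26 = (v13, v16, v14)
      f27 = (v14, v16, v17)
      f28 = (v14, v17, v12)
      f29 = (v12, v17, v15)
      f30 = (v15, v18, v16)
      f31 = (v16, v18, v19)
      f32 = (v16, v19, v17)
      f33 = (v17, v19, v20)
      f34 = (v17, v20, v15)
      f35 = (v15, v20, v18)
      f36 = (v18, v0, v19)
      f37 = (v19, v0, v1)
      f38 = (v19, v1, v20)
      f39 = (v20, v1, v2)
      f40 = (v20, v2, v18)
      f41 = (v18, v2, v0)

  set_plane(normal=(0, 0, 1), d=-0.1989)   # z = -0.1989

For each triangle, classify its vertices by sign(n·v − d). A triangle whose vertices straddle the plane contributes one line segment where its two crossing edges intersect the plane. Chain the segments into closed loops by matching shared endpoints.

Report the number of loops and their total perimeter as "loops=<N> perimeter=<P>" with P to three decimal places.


Straddling triangles (28 of 42):
  (v1,v4,v2) [++-] → (1.73696, 0.504671, -0.1989)–(1.98, 0, -0.1989)  len=0.5601
  (v2,v4,v5) [-+-] → (1.73696, 0.504671, -0.1989)–(1.2345, 1.548, -0.1989)  len=1.1580
  (v2,v5,v0) [--+] → (2.3661, 0.538659, -0.1989)–(2.62551, 0, -0.1989)  len=0.5979
  (v0,v5,v3) [+-+] → (2.3661, 0.538659, -0.1989)–(1.637, 2.05267, -0.1989)  len=1.6804
  (v4,v7,v5) [++-] → (0.688393, 1.67267, -0.1989)–(1.2345, 1.548, -0.1989)  len=0.5602
  (v5,v7,v8) [-+-] → (0.688393, 1.67267, -0.1989)–(-0.4406, 1.9304, -0.1989)  len=1.1580
  (v5,v8,v3) [--+] → (1.05411, 2.18573, -0.1989)–(1.637, 2.05267, -0.1989)  len=0.5979
  (v3,v8,v6) [+-+] → (1.05411, 2.18573, -0.1989)–(-0.584242, 2.55967, -0.1989)  len=1.6805
  (v7,v10,v8) [++-] → (-0.878536, 1.58114, -0.1989)–(-0.4406, 1.9304, -0.1989)  len=0.5602
  (v8,v10,v11) [-+-] → (-0.878536, 1.58114, -0.1989)–(-1.7839, 0.8591, -0.1989)  len=1.1580
  (v8,v11,v6) [--+] → (-1.05167, 2.18689, -0.1989)–(-0.584242, 2.55967, -0.1989)  len=0.5979
  (v6,v11,v9) [+-+] → (-1.05167, 2.18689, -0.1989)–(-2.36551, 1.13915, -0.1989)  len=1.6805
  (v10,v13,v11) [++-] → (-1.7839, 0.298942, -0.1989)–(-1.7839, 0.8591, -0.1989)  len=0.5602
  (v11,v13,v14) [-+-] → (-1.7839, 0.298942, -0.1989)–(-1.7839, -0.8591, -0.1989)  len=1.1580
  (v11,v14,v9) [--+] → (-2.36551, 0.541264, -0.1989)–(-2.36551, 1.13915, -0.1989)  len=0.5979
  (v9,v14,v12) [+-+] → (-2.36551, 0.541264, -0.1989)–(-2.36551, -1.13915, -0.1989)  len=1.6804
  (v13,v16,v14) [++-] → (-1.34596, -1.20836, -0.1989)–(-1.7839, -0.8591, -0.1989)  len=0.5602
  (v14,v16,v17) [-+-] → (-1.34596, -1.20836, -0.1989)–(-0.4406, -1.9304, -0.1989)  len=1.1580
  (v14,v17,v12) [--+] → (-1.89808, -1.51193, -0.1989)–(-2.36551, -1.13915, -0.1989)  len=0.5979
  (v12,v17,v15) [+-+] → (-1.89808, -1.51193, -0.1989)–(-0.584242, -2.55967, -0.1989)  len=1.6805
  (v16,v19,v17) [++-] → (0.105507, -1.80573, -0.1989)–(-0.4406, -1.9304, -0.1989)  len=0.5602
  (v17,v19,v20) [-+-] → (0.105507, -1.80573, -0.1989)–(1.2345, -1.548, -0.1989)  len=1.1580
  (v17,v20,v15) [--+] → (-0.00135651, -2.42661, -0.1989)–(-0.584242, -2.55967, -0.1989)  len=0.5979
  (v15,v20,v18) [+-+] → (-0.00135651, -2.42661, -0.1989)–(1.637, -2.05267, -0.1989)  len=1.6805
  (v19,v1,v20) [++-] → (1.47754, -1.04333, -0.1989)–(1.2345, -1.548, -0.1989)  len=0.5601
  (v20,v1,v2) [-+-] → (1.47754, -1.04333, -0.1989)–(1.98, 0, -0.1989)  len=1.1580
  (v20,v2,v18) [--+] → (1.89641, -1.51401, -0.1989)–(1.637, -2.05267, -0.1989)  len=0.5979
  (v18,v2,v0) [+-+] → (1.89641, -1.51401, -0.1989)–(2.62551, 0, -0.1989)  len=1.6804

Chained into 2 loop(s):
  loop 1: 14 segments, perimeter = 12.0273
  loop 2: 14 segments, perimeter = 15.9483
Total perimeter = 27.976

loops=2 perimeter=27.976
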